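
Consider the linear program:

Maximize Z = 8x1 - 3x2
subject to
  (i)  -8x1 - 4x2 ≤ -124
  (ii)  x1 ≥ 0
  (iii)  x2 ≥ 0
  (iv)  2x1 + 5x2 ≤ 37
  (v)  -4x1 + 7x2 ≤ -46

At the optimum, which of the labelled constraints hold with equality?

Extreme points and Z = 8x1 - 3x2:
  (31/2, 0) → Z = 124
  (59/4, 3/2) → Z = 227/2
  (37/2, 0) → Z = 148

The maximum is at (37/2, 0). Substituting into each constraint, equality holds for (iii) and (iv); the remaining constraints have slack.

(iii) and (iv)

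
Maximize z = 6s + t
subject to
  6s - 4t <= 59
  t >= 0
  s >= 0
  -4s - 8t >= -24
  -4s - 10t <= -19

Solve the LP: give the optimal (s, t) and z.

s = 6, t = 0, maximum z = 36

Extreme points and z = 6s + t:
  (6, 0) → z = 36
  (19/4, 0) → z = 57/2
  (0, 3) → z = 3
  (0, 19/10) → z = 19/10

The optimum lies where t = 0 and -4s - 8t = -24.
Solving simultaneously gives s = 6, t = 0.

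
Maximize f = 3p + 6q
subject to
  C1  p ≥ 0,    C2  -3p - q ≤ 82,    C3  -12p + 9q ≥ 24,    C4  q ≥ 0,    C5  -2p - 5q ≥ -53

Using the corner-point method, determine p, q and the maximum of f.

Corner points and f = 3p + 6q:
  (0, 8/3) → f = 16
  (0, 53/5) → f = 318/5
  (119/26, 114/13) → f = 1725/26

The binding constraints are -12p + 9q = 24 and -2p - 5q = -53.
Solving simultaneously gives p = 119/26, q = 114/13.

p = 119/26, q = 114/13, maximum f = 1725/26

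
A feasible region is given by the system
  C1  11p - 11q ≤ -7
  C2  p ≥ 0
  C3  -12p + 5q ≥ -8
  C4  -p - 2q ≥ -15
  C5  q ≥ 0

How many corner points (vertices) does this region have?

Of the 10 pairwise boundary intersections, those satisfying every inequality are:
  (0, 7/11)
  (123/77, 172/77)
  (0, 15/2)
  (91/29, 172/29)

4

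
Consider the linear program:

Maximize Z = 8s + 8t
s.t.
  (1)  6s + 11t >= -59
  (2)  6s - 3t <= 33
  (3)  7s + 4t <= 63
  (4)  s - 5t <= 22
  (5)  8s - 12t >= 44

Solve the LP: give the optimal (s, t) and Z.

s = 11/2, t = 0, maximum Z = 44

Vertices and Z = 8s + 8t:
  (-53/41, -191/41) → Z = -1952/41
  (-7/5, -23/5) → Z = -48
  (11/3, -11/3) → Z = 0
  (11/2, 0) → Z = 44

At the optimal vertex, 6s - 3t = 33 and 8s - 12t = 44.
Solving simultaneously gives s = 11/2, t = 0.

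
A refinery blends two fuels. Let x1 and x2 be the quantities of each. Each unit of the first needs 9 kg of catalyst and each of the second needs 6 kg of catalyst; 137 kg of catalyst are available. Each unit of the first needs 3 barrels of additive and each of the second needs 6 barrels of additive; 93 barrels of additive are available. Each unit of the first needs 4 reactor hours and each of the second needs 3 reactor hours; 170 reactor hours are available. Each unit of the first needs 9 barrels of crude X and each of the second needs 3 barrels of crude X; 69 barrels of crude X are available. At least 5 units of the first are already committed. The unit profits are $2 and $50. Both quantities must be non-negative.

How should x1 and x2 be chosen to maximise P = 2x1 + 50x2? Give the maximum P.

Corner points and P = 2x1 + 50x2:
  (23/3, 0) → P = 46/3
  (5, 0) → P = 10
  (5, 8) → P = 410

The optimum lies where 9x1 + 3x2 = 69 and x1 = 5.
Solving simultaneously gives x1 = 5, x2 = 8.

x1 = 5, x2 = 8, maximum P = 410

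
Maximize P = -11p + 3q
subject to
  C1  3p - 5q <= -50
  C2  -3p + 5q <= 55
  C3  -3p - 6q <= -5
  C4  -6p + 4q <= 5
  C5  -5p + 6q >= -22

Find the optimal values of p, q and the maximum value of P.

At the optimal vertex, 3p - 5q = -50 and -6p + 4q = 5.
Solving simultaneously gives p = 175/18, q = 95/6.

p = 175/18, q = 95/6, maximum P = -535/9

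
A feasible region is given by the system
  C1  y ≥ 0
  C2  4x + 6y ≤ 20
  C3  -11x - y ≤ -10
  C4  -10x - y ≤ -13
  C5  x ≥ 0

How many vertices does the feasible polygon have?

3

Pairwise boundary intersections that survive every other constraint:
  (5, 0)
  (13/10, 0)
  (29/28, 37/14)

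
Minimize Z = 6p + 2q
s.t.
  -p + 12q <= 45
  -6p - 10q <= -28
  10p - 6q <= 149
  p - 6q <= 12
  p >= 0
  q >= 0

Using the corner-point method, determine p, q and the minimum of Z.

p = 0, q = 14/5, minimum Z = 28/5

Vertices and Z = 6p + 2q:
  (343/19, 599/114) → Z = 6773/57
  (0, 15/4) → Z = 15/2
  (0, 14/5) → Z = 28/5
  (14/3, 0) → Z = 28
  (137/9, 29/54) → Z = 2495/27
  (12, 0) → Z = 72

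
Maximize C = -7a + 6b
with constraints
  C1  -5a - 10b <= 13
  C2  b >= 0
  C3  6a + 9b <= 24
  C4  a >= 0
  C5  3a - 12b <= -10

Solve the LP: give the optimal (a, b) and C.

Feasible corners and C = -7a + 6b:
  (0, 8/3) → C = 16
  (2, 4/3) → C = -6
  (0, 5/6) → C = 5

The binding constraints are 6a + 9b = 24 and a = 0.
Solving simultaneously gives a = 0, b = 8/3.

a = 0, b = 8/3, maximum C = 16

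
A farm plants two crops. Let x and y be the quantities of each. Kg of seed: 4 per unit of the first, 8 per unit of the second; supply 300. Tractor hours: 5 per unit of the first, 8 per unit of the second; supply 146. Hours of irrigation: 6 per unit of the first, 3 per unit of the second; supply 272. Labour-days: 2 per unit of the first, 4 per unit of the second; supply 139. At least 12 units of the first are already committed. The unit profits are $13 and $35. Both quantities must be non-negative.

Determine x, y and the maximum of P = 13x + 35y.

x = 12, y = 43/4, maximum P = 2129/4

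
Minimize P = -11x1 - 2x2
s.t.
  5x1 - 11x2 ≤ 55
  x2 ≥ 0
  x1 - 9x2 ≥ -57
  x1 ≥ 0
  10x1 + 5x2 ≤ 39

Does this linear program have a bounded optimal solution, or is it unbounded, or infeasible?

bounded optimum

Vertices and P = -11x1 - 2x2:
  (0, 0) → P = 0
  (39/10, 0) → P = -429/10
  (0, 19/3) → P = -38/3
  (66/95, 609/95) → P = -1944/95
The feasible region has finitely many vertices and no improving ray; the minimum is -429/10 at (39/10, 0).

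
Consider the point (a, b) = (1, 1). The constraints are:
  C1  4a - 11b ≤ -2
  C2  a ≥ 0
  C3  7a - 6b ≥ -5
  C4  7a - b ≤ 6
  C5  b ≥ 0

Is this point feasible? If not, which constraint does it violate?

feasible

C1: -7 ≤ -2 ✓
C2: 1 ≥ 0 ✓
C3: 1 ≥ -5 ✓
C4: 6 ≤ 6 ✓
C5: 1 ≥ 0 ✓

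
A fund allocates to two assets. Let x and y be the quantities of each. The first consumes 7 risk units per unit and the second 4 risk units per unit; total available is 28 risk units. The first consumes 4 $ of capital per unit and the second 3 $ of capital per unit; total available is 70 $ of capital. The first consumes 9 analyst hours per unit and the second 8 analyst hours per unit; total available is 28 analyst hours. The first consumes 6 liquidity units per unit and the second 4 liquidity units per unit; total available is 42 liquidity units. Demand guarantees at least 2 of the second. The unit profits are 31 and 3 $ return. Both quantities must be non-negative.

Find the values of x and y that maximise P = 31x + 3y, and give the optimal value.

Vertices and P = 31x + 3y:
  (0, 7/2) → P = 21/2
  (0, 2) → P = 6
  (4/3, 2) → P = 142/3

x = 4/3, y = 2, maximum P = 142/3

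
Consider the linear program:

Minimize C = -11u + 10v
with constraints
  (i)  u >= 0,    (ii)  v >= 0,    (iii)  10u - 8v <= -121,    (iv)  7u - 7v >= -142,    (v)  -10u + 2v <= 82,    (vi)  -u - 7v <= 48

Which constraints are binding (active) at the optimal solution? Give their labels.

(i) and (iii)

Corner points and C = -11u + 10v:
  (0, 121/8) → C = 605/4
  (0, 142/7) → C = 1420/7
  (289/14, 573/14) → C = 2551/14

The minimum is at (0, 121/8). Substituting into each constraint, equality holds for (i) and (iii); the remaining constraints have slack.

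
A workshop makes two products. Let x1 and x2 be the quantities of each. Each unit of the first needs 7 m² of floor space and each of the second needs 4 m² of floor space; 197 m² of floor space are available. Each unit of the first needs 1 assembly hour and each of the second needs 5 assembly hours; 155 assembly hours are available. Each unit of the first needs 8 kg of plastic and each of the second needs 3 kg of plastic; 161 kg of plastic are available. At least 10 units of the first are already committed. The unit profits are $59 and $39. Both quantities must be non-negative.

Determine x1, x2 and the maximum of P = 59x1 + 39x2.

x1 = 10, x2 = 27, maximum P = 1643

Feasible corners and P = 59x1 + 39x2:
  (161/8, 0) → P = 9499/8
  (10, 0) → P = 590
  (10, 27) → P = 1643

The binding constraints are 8x1 + 3x2 = 161 and x1 = 10.
Solving simultaneously gives x1 = 10, x2 = 27.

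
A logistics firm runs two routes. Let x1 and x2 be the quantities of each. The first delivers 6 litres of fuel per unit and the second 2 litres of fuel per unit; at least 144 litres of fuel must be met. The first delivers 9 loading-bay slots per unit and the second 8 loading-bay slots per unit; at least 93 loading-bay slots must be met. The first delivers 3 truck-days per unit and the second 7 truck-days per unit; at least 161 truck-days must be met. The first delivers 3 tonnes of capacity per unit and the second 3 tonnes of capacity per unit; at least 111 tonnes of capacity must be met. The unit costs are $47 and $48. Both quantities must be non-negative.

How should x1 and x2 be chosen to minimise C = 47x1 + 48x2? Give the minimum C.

x1 = 49/2, x2 = 25/2, minimum C = 3503/2

Extreme points and C = 47x1 + 48x2:
  (0, 72) → C = 3456
  (161/3, 0) → C = 7567/3
  (35/2, 39/2) → C = 3517/2
  (49/2, 25/2) → C = 3503/2
The feasible region is unbounded (it extends along (0, 1), (1, 0)), but C strictly increases along every unbounded feasible direction, so there is no improving ray and the minimum is attained at a vertex.

At the optimal vertex, 3x1 + 7x2 = 161 and 3x1 + 3x2 = 111.
Solving simultaneously gives x1 = 49/2, x2 = 25/2.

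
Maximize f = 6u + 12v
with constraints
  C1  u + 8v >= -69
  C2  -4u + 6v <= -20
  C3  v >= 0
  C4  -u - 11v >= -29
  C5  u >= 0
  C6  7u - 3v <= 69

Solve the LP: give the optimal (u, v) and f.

u = 423/40, v = 67/40, maximum f = 1671/20

Vertices and f = 6u + 12v:
  (5, 0) → f = 30
  (197/25, 48/25) → f = 1758/25
  (69/7, 0) → f = 414/7
  (423/40, 67/40) → f = 1671/20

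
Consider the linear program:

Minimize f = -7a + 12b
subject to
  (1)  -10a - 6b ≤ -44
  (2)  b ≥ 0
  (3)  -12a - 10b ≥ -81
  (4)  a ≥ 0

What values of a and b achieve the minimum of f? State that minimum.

Vertices and f = -7a + 12b:
  (22/5, 0) → f = -154/5
  (0, 22/3) → f = 88
  (27/4, 0) → f = -189/4
  (0, 81/10) → f = 486/5

a = 27/4, b = 0, minimum f = -189/4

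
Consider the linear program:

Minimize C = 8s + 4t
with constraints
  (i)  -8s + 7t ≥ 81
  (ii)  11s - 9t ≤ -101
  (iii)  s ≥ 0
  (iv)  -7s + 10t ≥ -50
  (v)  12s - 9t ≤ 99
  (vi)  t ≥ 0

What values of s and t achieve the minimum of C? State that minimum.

Vertices and C = 8s + 4t:
  (22/5, 83/5) → C = 508/5
  (0, 81/7) → C = 324/7
  (200, 767/3) → C = 7868/3
The feasible region is unbounded (it extends along (0, 1), (3, 4)), but C strictly increases along every unbounded feasible direction, so there is no improving ray and the minimum is attained at a vertex.

At the optimal vertex, -8s + 7t = 81 and s = 0.
Solving simultaneously gives s = 0, t = 81/7.

s = 0, t = 81/7, minimum C = 324/7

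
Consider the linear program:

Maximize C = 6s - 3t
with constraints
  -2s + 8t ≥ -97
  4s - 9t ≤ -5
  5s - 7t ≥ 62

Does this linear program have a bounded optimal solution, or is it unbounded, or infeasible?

unbounded

From the feasible point (593/17, 273/17), moving in the direction (7, 5) keeps every constraint satisfied while C increases without bound.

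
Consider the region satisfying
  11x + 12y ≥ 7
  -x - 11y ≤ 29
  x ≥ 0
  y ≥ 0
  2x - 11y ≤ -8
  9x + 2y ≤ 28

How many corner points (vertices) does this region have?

3

Pairwise boundary intersections that survive every other constraint:
  (0, 8/11)
  (0, 14)
  (292/103, 128/103)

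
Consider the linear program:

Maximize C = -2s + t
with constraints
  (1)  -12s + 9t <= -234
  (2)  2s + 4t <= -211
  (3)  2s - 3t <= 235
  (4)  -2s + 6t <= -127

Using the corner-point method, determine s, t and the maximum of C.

s = -157/2, t = -392/3, maximum C = 79/3

Corner points and C = -2s + t:
  (-321/22, -500/11) → C = -179/11
  (-157/2, -392/3) → C = 79/3
  (307/14, -446/7) → C = -753/7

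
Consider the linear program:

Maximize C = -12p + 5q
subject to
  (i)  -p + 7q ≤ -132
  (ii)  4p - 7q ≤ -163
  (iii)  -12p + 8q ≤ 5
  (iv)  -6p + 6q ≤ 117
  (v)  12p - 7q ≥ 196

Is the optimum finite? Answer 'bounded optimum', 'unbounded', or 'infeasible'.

infeasible

The boundaries -p + 7q = -132 and 12p - 7q = 196 meet at (64/11, -1388/77), but that point violates 4p - 7q ≤ -163. Every candidate vertex is excluded by some other constraint, so the feasible region is empty.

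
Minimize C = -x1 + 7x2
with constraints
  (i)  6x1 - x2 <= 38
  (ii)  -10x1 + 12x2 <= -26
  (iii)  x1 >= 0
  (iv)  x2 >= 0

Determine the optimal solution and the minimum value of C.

x1 = 19/3, x2 = 0, minimum C = -19/3

Corner points and C = -x1 + 7x2:
  (215/31, 112/31) → C = 569/31
  (19/3, 0) → C = -19/3
  (13/5, 0) → C = -13/5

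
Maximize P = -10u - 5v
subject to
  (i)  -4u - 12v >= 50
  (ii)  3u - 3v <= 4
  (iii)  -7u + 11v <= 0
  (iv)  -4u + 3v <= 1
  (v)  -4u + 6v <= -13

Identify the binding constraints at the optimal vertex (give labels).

Vertices and P = -10u - 5v:
  (-5, -19/3) → P = 245/3
  (-5/2, -23/6) → P = 265/6
  (-15/4, -14/3) → P = 365/6

The maximum is at (-5, -19/3). Substituting into each constraint, equality holds for (ii) and (iv); the remaining constraints have slack.

(ii) and (iv)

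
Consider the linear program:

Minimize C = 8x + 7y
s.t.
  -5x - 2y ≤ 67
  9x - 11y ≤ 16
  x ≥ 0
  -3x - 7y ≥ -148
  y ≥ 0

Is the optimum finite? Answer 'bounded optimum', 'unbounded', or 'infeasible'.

bounded optimum

Feasible corners and C = 8x + 7y:
  (145/8, 107/8) → C = 1909/8
  (16/9, 0) → C = 128/9
  (0, 148/7) → C = 148
  (0, 0) → C = 0
The feasible region has finitely many vertices and no improving ray; the minimum is 0 at (0, 0).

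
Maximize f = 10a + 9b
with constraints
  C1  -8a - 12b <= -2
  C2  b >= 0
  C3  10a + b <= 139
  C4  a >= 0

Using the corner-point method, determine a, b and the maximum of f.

a = 0, b = 139, maximum f = 1251

Corner points and f = 10a + 9b:
  (1/4, 0) → f = 5/2
  (0, 1/6) → f = 3/2
  (139/10, 0) → f = 139
  (0, 139) → f = 1251

The binding constraints are 10a + b = 139 and a = 0.
Solving simultaneously gives a = 0, b = 139.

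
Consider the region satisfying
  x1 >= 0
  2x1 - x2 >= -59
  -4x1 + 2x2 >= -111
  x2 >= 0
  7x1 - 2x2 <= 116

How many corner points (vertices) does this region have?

Intersecting each pair of boundary lines and keeping only the points that satisfy every inequality leaves:
  (0, 59)
  (0, 0)
  (78, 215)
  (116/7, 0)

4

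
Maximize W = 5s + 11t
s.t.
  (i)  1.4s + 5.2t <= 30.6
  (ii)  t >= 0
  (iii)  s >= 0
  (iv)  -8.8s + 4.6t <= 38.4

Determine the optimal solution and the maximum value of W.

s = 153/7, t = 0, maximum W = 765/7

Vertices and W = 5s + 11t:
  (153/7, 0) → W = 765/7
  (0, 153/26) → W = 1683/26
  (0, 0) → W = 0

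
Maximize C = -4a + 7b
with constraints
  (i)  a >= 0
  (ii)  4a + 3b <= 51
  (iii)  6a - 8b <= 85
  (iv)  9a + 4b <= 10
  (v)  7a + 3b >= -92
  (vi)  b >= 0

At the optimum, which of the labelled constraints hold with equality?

Extreme points and C = -4a + 7b:
  (0, 5/2) → C = 35/2
  (0, 0) → C = 0
  (10/9, 0) → C = -40/9

The maximum is at (0, 5/2). Substituting into each constraint, equality holds for (i) and (iv); the remaining constraints have slack.

(i) and (iv)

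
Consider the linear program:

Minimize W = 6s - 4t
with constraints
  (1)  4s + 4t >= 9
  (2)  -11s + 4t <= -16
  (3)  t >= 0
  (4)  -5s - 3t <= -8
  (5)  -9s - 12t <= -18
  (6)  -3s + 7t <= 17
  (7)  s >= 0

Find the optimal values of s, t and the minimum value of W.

s = 36/13, t = 47/13, minimum W = 28/13

The feasible region is unbounded (it extends along (7, 3), (1, 0)), but W strictly increases along every unbounded feasible direction, so there is no improving ray and the minimum is attained at a vertex.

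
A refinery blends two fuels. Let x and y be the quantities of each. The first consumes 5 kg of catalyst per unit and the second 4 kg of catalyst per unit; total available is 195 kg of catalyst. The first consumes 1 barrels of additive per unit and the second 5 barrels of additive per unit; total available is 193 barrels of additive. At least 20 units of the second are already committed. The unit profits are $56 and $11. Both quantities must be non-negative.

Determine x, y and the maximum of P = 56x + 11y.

Feasible corners and P = 56x + 11y:
  (0, 193/5) → P = 2123/5
  (0, 20) → P = 220
  (29/3, 110/3) → P = 2834/3
  (23, 20) → P = 1508

The binding constraints are 5x + 4y = 195 and y = 20.
Solving simultaneously gives x = 23, y = 20.

x = 23, y = 20, maximum P = 1508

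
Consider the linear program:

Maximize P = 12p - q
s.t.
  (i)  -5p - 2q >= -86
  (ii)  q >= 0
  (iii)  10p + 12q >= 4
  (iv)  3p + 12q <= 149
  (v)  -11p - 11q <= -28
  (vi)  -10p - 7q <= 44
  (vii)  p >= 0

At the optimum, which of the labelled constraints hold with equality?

Vertices and P = 12p - q:
  (86/5, 0) → P = 1032/5
  (367/27, 487/54) → P = 8321/54
  (28/11, 0) → P = 336/11
  (0, 149/12) → P = -149/12
  (0, 28/11) → P = -28/11

The maximum is at (86/5, 0). Substituting into each constraint, equality holds for (i) and (ii); the remaining constraints have slack.

(i) and (ii)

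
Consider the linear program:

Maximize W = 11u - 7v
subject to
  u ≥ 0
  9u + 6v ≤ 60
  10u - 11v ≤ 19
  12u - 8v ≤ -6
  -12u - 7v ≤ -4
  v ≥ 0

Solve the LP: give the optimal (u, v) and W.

Corner points and W = 11u - 7v:
  (0, 10) → W = -70
  (0, 3/4) → W = -21/4
  (37/12, 43/8) → W = -89/24

u = 37/12, v = 43/8, maximum W = -89/24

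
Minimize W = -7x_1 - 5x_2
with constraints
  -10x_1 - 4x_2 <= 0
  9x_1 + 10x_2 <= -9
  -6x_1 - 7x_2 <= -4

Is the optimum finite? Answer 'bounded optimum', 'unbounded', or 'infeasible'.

The boundaries -10x_1 - 4x_2 = 0 and 9x_1 + 10x_2 = -9 meet at (9/16, -45/32), but that point violates -6x_1 - 7x_2 ≤ -4. Every candidate vertex is excluded by some other constraint, so the feasible region is empty.

infeasible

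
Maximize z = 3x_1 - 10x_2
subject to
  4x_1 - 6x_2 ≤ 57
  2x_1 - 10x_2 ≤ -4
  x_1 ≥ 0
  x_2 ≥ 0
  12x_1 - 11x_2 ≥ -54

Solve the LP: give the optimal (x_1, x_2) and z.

Corner points and z = 3x_1 - 10x_2:
  (297/14, 65/14) → z = 241/14
  (0, 2/5) → z = -4
  (0, 54/11) → z = -540/11
The feasible region is unbounded (it extends along (3, 2), (11, 12)), but z strictly decreases along every unbounded feasible direction, so there is no improving ray and the maximum is attained at a vertex.

x_1 = 297/14, x_2 = 65/14, maximum z = 241/14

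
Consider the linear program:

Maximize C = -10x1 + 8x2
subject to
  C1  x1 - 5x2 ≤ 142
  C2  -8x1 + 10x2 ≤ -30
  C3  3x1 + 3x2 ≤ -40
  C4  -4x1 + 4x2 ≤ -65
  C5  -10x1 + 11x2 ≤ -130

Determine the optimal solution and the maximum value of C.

Corner points and C = -10x1 + 8x2:
  (113/9, -233/9) → C = -998/3
  (-243/16, -503/16) → C = -797/8
  (35/24, -355/24) → C = -1595/12

The binding constraints are x1 - 5x2 = 142 and -4x1 + 4x2 = -65.
Solving simultaneously gives x1 = -243/16, x2 = -503/16.

x1 = -243/16, x2 = -503/16, maximum C = -797/8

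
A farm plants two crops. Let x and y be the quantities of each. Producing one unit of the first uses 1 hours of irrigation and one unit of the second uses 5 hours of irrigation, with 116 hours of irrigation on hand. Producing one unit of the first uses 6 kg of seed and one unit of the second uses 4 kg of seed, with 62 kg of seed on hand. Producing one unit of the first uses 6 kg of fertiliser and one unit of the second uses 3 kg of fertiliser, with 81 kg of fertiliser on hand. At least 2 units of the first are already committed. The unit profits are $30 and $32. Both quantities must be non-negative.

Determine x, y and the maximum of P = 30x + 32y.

x = 2, y = 25/2, maximum P = 460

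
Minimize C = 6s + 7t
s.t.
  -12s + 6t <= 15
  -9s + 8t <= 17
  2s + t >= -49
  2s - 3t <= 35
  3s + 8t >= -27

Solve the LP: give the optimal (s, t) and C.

s = -47/19, t = -93/38, minimum C = -1215/38

Extreme points and C = 6s + 7t:
  (-3/7, 23/14) → C = 125/14
  (-47/19, -93/38) → C = -1215/38
  (199/25, -159/25) → C = 81/25
The feasible region is unbounded (it extends along (8, 9), (3, 2)), but C strictly increases along every unbounded feasible direction, so there is no improving ray and the minimum is attained at a vertex.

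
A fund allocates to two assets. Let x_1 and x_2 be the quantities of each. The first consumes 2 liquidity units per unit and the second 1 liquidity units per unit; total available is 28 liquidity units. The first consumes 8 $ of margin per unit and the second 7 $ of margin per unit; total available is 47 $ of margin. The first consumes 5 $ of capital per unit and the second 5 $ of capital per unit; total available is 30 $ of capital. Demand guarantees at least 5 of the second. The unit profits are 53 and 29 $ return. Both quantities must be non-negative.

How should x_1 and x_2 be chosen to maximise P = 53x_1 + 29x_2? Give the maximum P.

x_1 = 1, x_2 = 5, maximum P = 198

Feasible corners and P = 53x_1 + 29x_2:
  (0, 6) → P = 174
  (0, 5) → P = 145
  (1, 5) → P = 198

The binding constraints are 5x_1 + 5x_2 = 30 and x_2 = 5.
Solving simultaneously gives x_1 = 1, x_2 = 5.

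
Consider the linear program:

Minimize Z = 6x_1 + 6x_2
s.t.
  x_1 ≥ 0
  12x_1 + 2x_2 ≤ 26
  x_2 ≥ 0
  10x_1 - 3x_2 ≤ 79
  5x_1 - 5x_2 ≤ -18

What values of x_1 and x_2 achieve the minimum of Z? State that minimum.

Feasible corners and Z = 6x_1 + 6x_2:
  (0, 13) → Z = 78
  (0, 18/5) → Z = 108/5
  (47/35, 173/35) → Z = 264/7

x_1 = 0, x_2 = 18/5, minimum Z = 108/5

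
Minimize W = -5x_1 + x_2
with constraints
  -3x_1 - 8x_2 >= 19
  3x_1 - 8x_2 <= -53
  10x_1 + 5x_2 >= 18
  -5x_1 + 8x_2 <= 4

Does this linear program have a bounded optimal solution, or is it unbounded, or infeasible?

The boundaries -3x_1 - 8x_2 = 19 and 10x_1 + 5x_2 = 18 meet at (239/65, -244/65), but that point violates 3x_1 - 8x_2 ≤ -53. Every candidate vertex is excluded by some other constraint, so the feasible region is empty.

infeasible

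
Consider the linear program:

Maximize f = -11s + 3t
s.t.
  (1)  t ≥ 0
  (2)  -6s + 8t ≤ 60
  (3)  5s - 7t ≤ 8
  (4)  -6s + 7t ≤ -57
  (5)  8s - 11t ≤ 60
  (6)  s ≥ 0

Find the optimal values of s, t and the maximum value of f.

s = 49, t = 237/7, maximum f = -3062/7

The feasible region is unbounded (it extends along (11, 8), (4, 3)), but f strictly decreases along every unbounded feasible direction, so there is no improving ray and the maximum is attained at a vertex.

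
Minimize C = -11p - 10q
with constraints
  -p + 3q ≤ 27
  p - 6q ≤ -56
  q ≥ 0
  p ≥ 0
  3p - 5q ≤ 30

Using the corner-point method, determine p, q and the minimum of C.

p = 225/4, q = 111/4, minimum C = -3585/4

The optimum lies where -p + 3q = 27 and 3p - 5q = 30.
Solving simultaneously gives p = 225/4, q = 111/4.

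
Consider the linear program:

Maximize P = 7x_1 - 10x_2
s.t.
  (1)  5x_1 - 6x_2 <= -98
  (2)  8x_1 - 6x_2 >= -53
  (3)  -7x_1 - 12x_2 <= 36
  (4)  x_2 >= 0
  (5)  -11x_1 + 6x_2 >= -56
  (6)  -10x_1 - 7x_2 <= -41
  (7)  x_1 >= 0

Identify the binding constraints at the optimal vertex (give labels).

Vertices and P = 7x_1 - 10x_2:
  (15, 173/6) → P = -550/3
  (77/3, 679/18) → P = -1778/9
  (109/3, 1031/18) → P = -2866/9

The maximum is at (15, 173/6). Substituting into each constraint, equality holds for (1) and (2); the remaining constraints have slack.

(1) and (2)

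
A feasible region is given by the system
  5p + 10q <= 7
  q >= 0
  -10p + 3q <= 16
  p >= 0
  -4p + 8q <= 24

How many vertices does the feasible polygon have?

3

The feasible vertices (each the meet of two boundaries and inside every other half-plane) are:
  (7/5, 0)
  (0, 7/10)
  (0, 0)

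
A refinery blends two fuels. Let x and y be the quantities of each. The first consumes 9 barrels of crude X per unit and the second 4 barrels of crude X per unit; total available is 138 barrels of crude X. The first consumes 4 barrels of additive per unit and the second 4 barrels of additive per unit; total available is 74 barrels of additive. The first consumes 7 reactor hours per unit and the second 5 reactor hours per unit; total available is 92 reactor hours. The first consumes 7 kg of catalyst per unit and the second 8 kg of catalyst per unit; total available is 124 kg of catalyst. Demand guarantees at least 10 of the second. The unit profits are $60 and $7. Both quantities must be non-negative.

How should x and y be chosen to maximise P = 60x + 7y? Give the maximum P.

x = 6, y = 10, maximum P = 430

Vertices and P = 60x + 7y:
  (0, 31/2) → P = 217/2
  (0, 10) → P = 70
  (116/21, 32/3) → P = 8528/21
  (6, 10) → P = 430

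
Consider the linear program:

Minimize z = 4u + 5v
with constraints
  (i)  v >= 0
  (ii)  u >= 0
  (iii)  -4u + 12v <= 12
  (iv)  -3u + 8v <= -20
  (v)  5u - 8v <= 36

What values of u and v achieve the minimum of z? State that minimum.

u = 20/3, v = 0, minimum z = 80/3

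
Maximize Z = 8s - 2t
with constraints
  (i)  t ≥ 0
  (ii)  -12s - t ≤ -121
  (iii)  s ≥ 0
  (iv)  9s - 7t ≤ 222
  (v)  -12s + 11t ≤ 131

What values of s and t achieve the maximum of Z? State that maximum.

s = 3359/15, t = 1281/5, maximum Z = 19186/15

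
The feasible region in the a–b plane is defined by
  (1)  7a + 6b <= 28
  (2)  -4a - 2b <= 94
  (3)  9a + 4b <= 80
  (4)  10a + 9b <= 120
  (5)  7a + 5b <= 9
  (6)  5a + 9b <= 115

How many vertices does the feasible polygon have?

The feasible vertices (each the meet of two boundaries and inside every other half-plane) are:
  (-86/7, 19)
  (-146/11, 665/33)
  (268, -583)
  (-538/13, 465/13)
  (364/17, -479/17)

5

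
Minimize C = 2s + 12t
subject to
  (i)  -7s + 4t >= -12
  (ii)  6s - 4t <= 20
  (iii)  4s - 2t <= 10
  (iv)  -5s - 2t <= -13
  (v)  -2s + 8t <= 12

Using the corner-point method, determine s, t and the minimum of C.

Feasible corners and C = 2s + 12t:
  (38/17, 31/34) → C = 262/17
  (3, 9/4) → C = 33
  (20/11, 43/22) → C = 298/11

The binding constraints are -7s + 4t = -12 and -5s - 2t = -13.
Solving simultaneously gives s = 38/17, t = 31/34.

s = 38/17, t = 31/34, minimum C = 262/17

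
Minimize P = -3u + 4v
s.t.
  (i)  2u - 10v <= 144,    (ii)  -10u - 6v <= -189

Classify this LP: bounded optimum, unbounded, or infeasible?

From the feasible point (1377/56, -531/56), moving in the direction (10, 2) keeps every constraint satisfied while P decreases without bound.

unbounded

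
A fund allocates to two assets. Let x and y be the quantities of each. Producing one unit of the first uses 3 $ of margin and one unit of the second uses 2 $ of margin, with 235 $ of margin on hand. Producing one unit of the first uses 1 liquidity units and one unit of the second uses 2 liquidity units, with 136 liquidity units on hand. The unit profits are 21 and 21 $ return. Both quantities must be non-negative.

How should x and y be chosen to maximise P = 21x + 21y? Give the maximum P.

x = 99/2, y = 173/4, maximum P = 7791/4

Feasible corners and P = 21x + 21y:
  (0, 0) → P = 0
  (0, 68) → P = 1428
  (235/3, 0) → P = 1645
  (99/2, 173/4) → P = 7791/4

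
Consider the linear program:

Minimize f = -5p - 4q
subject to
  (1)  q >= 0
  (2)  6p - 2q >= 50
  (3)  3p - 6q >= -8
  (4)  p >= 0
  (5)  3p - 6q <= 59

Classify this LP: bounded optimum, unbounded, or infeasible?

unbounded

From the feasible point (25/3, 0), moving in the direction (6, 3) keeps every constraint satisfied while f decreases without bound.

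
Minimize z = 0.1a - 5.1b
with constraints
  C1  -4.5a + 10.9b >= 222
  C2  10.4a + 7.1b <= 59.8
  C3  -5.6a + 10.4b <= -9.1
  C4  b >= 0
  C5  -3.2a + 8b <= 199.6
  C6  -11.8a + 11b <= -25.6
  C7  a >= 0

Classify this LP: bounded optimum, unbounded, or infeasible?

The boundaries -4.5a + 10.9b = 222 and -5.6a + 10.4b = -9.1 meet at (240799/1424, 128415/1424), but that point violates 10.4a + 7.1b ≤ 59.8. Every candidate vertex is excluded by some other constraint, so the feasible region is empty.

infeasible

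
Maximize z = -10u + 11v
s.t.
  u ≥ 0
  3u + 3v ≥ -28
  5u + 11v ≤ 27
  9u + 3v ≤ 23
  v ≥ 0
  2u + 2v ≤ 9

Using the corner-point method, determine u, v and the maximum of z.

Vertices and z = -10u + 11v:
  (0, 27/11) → z = 27
  (0, 0) → z = 0
  (43/21, 32/21) → z = -26/7
  (23/9, 0) → z = -230/9

At the optimal vertex, u = 0 and 5u + 11v = 27.
Solving simultaneously gives u = 0, v = 27/11.

u = 0, v = 27/11, maximum z = 27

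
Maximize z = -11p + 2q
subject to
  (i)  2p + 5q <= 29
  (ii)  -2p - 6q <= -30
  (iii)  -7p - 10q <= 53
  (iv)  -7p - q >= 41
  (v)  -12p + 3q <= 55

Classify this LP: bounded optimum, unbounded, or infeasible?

infeasible

The boundaries 2p + 5q = 29 and -2p - 6q = -30 meet at (12, 1), but that point violates -7p - q ≥ 41. Every candidate vertex is excluded by some other constraint, so the feasible region is empty.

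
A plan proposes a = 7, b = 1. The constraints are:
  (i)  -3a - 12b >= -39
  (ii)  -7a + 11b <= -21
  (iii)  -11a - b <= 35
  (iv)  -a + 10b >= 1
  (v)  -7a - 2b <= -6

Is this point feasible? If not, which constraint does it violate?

feasible

(i): -33 ≥ -39 ✓
(ii): -38 ≤ -21 ✓
(iii): -78 ≤ 35 ✓
(iv): 3 ≥ 1 ✓
(v): -51 ≤ -6 ✓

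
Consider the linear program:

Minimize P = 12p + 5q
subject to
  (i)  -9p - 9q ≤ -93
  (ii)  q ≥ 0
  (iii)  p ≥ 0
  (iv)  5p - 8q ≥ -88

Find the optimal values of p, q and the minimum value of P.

p = 0, q = 31/3, minimum P = 155/3

Extreme points and P = 12p + 5q:
  (31/3, 0) → P = 124
  (0, 31/3) → P = 155/3
  (0, 11) → P = 55
The feasible region is unbounded (it extends along (8, 5), (1, 0)), but P strictly increases along every unbounded feasible direction, so there is no improving ray and the minimum is attained at a vertex.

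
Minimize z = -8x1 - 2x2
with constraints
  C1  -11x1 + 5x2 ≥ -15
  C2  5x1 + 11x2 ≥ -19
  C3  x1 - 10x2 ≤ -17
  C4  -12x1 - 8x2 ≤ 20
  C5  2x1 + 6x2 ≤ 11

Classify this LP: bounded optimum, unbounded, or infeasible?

bounded optimum

Feasible corners and z = -8x1 - 2x2:
  (-21/8, 23/16) → z = 145/8
  (4/13, 45/26) → z = -77/13
  (-26/7, 43/14) → z = 165/7
The feasible region has finitely many vertices and no improving ray; the minimum is -77/13 at (4/13, 45/26).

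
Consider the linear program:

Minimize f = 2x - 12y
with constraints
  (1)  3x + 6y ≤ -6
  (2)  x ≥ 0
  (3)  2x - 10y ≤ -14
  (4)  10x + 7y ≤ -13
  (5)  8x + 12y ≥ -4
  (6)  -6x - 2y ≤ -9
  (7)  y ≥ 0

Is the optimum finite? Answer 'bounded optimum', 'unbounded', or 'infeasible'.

The boundaries -6x - 2y = -9 and y = 0 meet at (3/2, 0), but that point violates 3x + 6y ≤ -6. Every candidate vertex is excluded by some other constraint, so the feasible region is empty.

infeasible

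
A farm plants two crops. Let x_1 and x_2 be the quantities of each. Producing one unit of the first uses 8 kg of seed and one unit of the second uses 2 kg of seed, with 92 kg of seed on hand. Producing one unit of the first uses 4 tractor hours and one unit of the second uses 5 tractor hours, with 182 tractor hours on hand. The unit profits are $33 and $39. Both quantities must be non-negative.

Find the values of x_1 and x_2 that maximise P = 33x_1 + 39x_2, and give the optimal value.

Extreme points and P = 33x_1 + 39x_2:
  (0, 0) → P = 0
  (0, 182/5) → P = 7098/5
  (23/2, 0) → P = 759/2
  (3, 34) → P = 1425

The optimum lies where 8x_1 + 2x_2 = 92 and 4x_1 + 5x_2 = 182.
Solving simultaneously gives x_1 = 3, x_2 = 34.

x_1 = 3, x_2 = 34, maximum P = 1425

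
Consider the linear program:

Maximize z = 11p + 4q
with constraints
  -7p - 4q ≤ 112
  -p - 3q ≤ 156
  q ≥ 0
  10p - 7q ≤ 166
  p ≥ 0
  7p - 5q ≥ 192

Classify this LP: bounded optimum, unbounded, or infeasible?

infeasible

The boundaries q = 0 and 10p - 7q = 166 meet at (83/5, 0), but that point violates 7p - 5q ≥ 192. Every candidate vertex is excluded by some other constraint, so the feasible region is empty.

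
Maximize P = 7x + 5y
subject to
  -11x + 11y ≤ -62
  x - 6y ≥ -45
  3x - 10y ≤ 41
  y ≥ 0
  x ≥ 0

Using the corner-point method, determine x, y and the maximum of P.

Extreme points and P = 7x + 5y:
  (867/55, 557/55) → P = 8854/55
  (62/11, 0) → P = 434/11
  (87, 22) → P = 719
  (41/3, 0) → P = 287/3

At the optimal vertex, x - 6y = -45 and 3x - 10y = 41.
Solving simultaneously gives x = 87, y = 22.

x = 87, y = 22, maximum P = 719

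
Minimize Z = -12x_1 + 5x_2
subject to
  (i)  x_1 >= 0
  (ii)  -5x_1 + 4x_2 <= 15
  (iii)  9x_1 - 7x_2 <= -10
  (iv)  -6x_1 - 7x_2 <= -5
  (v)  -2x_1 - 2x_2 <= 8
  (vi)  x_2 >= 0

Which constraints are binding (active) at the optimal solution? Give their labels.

Extreme points and Z = -12x_1 + 5x_2:
  (0, 15/4) → Z = 75/4
  (0, 10/7) → Z = 50/7
  (65, 85) → Z = -355

The minimum is at (65, 85). Substituting into each constraint, equality holds for (ii) and (iii); the remaining constraints have slack.

(ii) and (iii)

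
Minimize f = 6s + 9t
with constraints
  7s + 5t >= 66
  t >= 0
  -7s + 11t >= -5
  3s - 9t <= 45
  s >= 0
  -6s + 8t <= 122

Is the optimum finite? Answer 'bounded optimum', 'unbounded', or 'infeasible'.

bounded optimum

Corner points and f = 6s + 9t:
  (751/112, 61/16) → f = 8349/112
  (0, 66/5) → f = 594/5
  (0, 61/4) → f = 549/4
The feasible region has finitely many vertices and no improving ray; the minimum is 8349/112 at (751/112, 61/16).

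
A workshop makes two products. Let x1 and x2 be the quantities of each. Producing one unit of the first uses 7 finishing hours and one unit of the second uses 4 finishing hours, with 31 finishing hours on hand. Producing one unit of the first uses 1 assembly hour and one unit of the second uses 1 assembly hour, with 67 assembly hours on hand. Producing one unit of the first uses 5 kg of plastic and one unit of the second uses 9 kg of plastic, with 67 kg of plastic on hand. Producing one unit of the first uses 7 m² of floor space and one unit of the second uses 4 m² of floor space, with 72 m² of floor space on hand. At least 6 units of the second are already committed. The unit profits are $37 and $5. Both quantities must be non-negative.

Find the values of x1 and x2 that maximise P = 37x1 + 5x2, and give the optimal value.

Feasible corners and P = 37x1 + 5x2:
  (0, 67/9) → P = 335/9
  (0, 6) → P = 30
  (11/43, 314/43) → P = 1977/43
  (1, 6) → P = 67

x1 = 1, x2 = 6, maximum P = 67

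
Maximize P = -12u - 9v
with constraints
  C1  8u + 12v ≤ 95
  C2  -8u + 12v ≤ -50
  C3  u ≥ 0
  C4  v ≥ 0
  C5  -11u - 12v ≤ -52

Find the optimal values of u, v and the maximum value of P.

Vertices and P = -12u - 9v:
  (145/16, 15/8) → P = -1005/8
  (95/8, 0) → P = -285/2
  (25/4, 0) → P = -75

The optimum lies where -8u + 12v = -50 and v = 0.
Solving simultaneously gives u = 25/4, v = 0.

u = 25/4, v = 0, maximum P = -75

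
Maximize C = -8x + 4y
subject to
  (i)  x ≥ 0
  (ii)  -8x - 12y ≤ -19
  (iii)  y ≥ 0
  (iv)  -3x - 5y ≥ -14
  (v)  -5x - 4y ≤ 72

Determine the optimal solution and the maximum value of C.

x = 0, y = 14/5, maximum C = 56/5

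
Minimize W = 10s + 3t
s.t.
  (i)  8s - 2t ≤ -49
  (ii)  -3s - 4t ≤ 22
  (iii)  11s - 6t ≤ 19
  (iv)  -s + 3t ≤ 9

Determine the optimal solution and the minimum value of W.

Feasible corners and W = 10s + 3t:
  (-120/19, -29/38) → W = -2487/38
  (-129/22, 23/22) → W = -111/2
  (-102/13, 5/13) → W = -1005/13

The optimum lies where -3s - 4t = 22 and -s + 3t = 9.
Solving simultaneously gives s = -102/13, t = 5/13.

s = -102/13, t = 5/13, minimum W = -1005/13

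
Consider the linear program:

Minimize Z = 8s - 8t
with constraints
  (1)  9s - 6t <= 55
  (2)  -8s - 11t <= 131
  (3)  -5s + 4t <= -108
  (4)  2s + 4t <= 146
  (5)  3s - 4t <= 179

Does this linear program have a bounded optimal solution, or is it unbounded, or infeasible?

infeasible

The boundaries 9s - 6t = 55 and -8s - 11t = 131 meet at (-181/147, -1619/147), but that point violates -5s + 4t ≤ -108. Every candidate vertex is excluded by some other constraint, so the feasible region is empty.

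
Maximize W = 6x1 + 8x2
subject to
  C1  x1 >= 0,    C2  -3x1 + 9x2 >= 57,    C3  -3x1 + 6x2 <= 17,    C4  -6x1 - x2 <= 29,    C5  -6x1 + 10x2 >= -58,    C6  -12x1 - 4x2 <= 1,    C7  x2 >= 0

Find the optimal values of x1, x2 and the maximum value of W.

x1 = 259/3, x2 = 46, maximum W = 886

Corner points and W = 6x1 + 8x2:
  (21, 40/3) → W = 698/3
  (91/2, 43/2) → W = 445
  (259/3, 46) → W = 886

The optimum lies where -3x1 + 6x2 = 17 and -6x1 + 10x2 = -58.
Solving simultaneously gives x1 = 259/3, x2 = 46.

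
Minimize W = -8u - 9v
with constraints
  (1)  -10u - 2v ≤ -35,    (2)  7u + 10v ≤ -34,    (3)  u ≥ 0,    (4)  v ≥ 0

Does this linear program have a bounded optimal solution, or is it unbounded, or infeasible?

The boundaries -10u - 2v = -35 and 7u + 10v = -34 meet at (209/43, -585/86), but that point violates v ≥ 0. Every candidate vertex is excluded by some other constraint, so the feasible region is empty.

infeasible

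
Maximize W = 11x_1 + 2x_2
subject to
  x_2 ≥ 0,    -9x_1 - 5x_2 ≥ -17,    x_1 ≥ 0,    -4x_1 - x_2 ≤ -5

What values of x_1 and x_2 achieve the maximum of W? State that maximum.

Extreme points and W = 11x_1 + 2x_2:
  (17/9, 0) → W = 187/9
  (5/4, 0) → W = 55/4
  (8/11, 23/11) → W = 134/11

x_1 = 17/9, x_2 = 0, maximum W = 187/9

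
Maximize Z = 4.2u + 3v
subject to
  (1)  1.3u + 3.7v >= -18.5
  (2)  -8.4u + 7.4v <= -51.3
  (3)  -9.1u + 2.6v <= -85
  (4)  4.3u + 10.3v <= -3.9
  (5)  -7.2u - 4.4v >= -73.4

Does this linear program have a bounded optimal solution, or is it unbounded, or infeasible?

bounded optimum

Feasible corners and Z = 4.2u + 3v:
  (1776/247, -143/19) → Z = 9411/1235
  (17649/1046, -11431/1046) → Z = 99582/2615
  (86536/10491, -40099/10491) → Z = 405257/17485
  (38659/2762, -17185/2762) → Z = 277032/6905
The feasible region has finitely many vertices and no improving ray; the maximum is 277032/6905 at (38659/2762, -17185/2762).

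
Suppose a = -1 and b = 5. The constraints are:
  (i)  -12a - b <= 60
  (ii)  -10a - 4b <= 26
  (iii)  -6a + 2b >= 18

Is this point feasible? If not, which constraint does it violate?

Constraint (iii): -6a + 2b = 16, which is not ≥ 18. All other constraints are satisfied.

not feasible — violates (iii)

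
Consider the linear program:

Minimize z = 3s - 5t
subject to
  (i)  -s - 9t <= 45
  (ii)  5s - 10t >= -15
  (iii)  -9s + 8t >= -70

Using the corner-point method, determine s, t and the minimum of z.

Vertices and z = 3s - 5t:
  (-117/11, -42/11) → z = -141/11
  (270/89, -475/89) → z = 3185/89
  (82/5, 97/10) → z = 7/10

s = -117/11, t = -42/11, minimum z = -141/11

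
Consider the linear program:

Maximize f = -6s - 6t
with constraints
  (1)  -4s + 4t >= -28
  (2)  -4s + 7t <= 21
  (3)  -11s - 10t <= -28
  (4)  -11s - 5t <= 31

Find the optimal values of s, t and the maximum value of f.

Corner points and f = -6s - 6t:
  (70/3, 49/3) → f = -238
  (14/3, -7/3) → f = -14
  (-14/117, 343/117) → f = -658/39

The binding constraints are -4s + 4t = -28 and -11s - 10t = -28.
Solving simultaneously gives s = 14/3, t = -7/3.

s = 14/3, t = -7/3, maximum f = -14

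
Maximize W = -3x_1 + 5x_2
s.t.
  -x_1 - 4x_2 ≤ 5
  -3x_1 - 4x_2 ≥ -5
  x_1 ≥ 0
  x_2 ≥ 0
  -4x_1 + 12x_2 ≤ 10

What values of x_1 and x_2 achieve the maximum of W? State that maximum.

x_1 = 0, x_2 = 5/6, maximum W = 25/6

Extreme points and W = -3x_1 + 5x_2:
  (5/3, 0) → W = -5
  (5/13, 25/26) → W = 95/26
  (0, 0) → W = 0
  (0, 5/6) → W = 25/6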